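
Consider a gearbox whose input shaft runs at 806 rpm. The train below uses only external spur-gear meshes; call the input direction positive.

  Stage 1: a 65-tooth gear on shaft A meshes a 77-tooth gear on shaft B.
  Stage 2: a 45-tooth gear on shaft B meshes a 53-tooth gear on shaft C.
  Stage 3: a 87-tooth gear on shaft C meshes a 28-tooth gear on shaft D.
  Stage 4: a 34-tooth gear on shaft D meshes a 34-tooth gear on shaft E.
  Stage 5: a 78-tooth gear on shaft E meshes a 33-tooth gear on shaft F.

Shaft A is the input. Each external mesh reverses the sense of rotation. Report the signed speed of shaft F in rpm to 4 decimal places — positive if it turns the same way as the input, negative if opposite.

Stage 1 [65T→77T]: ω = 806.0000×65/77 = 680.3896 rpm, dir flips to −; running = −680.3896
Stage 2 [45T→53T]: ω = 680.3896×45/53 = 577.6893 rpm, dir flips to +; running = +577.6893
Stage 3 [87T→28T]: ω = 577.6893×87/28 = 1794.9632 rpm, dir flips to −; running = −1794.9632
Stage 4 [34T→34T]: ω = 1794.9632×34/34 = 1794.9632 rpm, dir flips to +; running = +1794.9632
Stage 5 [78T→33T]: ω = 1794.9632×78/33 = 4242.6402 rpm, dir flips to −; running = −4242.6402

-4242.6402 rpm (opposite to input, |ω| = 4242.6402 rpm)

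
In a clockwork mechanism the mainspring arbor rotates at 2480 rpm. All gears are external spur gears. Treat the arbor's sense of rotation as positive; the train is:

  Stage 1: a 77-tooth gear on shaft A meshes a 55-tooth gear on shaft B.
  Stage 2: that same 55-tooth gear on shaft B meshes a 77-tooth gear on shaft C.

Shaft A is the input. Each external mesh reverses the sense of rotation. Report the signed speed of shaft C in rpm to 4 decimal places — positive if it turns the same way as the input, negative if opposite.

Stage 1 [77T→55T]: ω = 2480.0000×77/55 = 3472.0000 rpm, dir flips to −; running = −3472.0000
Stage 2 [55T→77T]: ω = 3472.0000×55/77 = 2480.0000 rpm, dir flips to +; running = +2480.0000

+2480.0000 rpm (same as input, |ω| = 2480.0000 rpm)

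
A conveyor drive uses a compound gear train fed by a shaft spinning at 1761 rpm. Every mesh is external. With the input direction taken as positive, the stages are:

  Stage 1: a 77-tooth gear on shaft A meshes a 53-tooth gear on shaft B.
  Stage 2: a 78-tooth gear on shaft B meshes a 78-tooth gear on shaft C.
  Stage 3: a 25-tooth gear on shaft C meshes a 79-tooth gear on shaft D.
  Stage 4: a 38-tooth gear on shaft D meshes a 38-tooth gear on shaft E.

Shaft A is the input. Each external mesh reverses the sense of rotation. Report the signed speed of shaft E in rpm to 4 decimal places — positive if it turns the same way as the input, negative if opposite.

+809.6310 rpm (same as input, |ω| = 809.6310 rpm)

Stage 1 [77T→53T]: ω = 1761.0000×77/53 = 2558.4340 rpm, dir flips to −; running = −2558.4340
Stage 2 [78T→78T]: ω = 2558.4340×78/78 = 2558.4340 rpm, dir flips to +; running = +2558.4340
Stage 3 [25T→79T]: ω = 2558.4340×25/79 = 809.6310 rpm, dir flips to −; running = −809.6310
Stage 4 [38T→38T]: ω = 809.6310×38/38 = 809.6310 rpm, dir flips to +; running = +809.6310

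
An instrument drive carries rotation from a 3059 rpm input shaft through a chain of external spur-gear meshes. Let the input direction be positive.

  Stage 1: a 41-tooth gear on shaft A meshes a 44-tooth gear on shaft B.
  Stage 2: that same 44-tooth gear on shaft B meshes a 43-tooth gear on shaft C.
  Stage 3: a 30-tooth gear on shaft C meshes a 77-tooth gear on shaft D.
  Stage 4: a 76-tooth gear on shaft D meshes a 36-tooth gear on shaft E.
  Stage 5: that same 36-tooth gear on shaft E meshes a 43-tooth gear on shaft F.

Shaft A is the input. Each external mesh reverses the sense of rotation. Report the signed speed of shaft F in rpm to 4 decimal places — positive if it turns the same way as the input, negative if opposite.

-2008.4940 rpm (opposite to input, |ω| = 2008.4940 rpm)

Stage 1 [41T→44T]: ω = 3059.0000×41/44 = 2850.4318 rpm, dir flips to −; running = −2850.4318
Stage 2 [44T→43T]: ω = 2850.4318×44/43 = 2916.7209 rpm, dir flips to +; running = +2916.7209
Stage 3 [30T→77T]: ω = 2916.7209×30/77 = 1136.3848 rpm, dir flips to −; running = −1136.3848
Stage 4 [76T→36T]: ω = 1136.3848×76/36 = 2399.0345 rpm, dir flips to +; running = +2399.0345
Stage 5 [36T→43T]: ω = 2399.0345×36/43 = 2008.4940 rpm, dir flips to −; running = −2008.4940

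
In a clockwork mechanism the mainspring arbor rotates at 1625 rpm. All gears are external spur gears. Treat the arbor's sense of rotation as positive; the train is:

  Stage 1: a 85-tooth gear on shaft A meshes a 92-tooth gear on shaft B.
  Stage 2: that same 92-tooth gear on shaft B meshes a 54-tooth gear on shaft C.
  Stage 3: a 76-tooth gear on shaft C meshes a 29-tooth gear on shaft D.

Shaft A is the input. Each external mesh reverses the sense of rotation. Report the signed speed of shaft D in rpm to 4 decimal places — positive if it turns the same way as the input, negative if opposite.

-6703.3844 rpm (opposite to input, |ω| = 6703.3844 rpm)

Stage 1 [85T→92T]: ω = 1625.0000×85/92 = 1501.3587 rpm, dir flips to −; running = −1501.3587
Stage 2 [92T→54T]: ω = 1501.3587×92/54 = 2557.8704 rpm, dir flips to +; running = +2557.8704
Stage 3 [76T→29T]: ω = 2557.8704×76/29 = 6703.3844 rpm, dir flips to −; running = −6703.3844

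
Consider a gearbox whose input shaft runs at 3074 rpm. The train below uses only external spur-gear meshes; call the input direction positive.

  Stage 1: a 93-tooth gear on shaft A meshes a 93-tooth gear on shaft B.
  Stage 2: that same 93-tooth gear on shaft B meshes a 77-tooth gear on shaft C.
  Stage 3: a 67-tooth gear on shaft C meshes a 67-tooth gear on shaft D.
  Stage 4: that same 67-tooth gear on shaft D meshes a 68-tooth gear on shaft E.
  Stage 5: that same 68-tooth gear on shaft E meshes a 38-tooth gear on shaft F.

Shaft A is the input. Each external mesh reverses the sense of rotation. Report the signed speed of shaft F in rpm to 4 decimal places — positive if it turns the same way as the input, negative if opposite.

Stage 1 [93T→93T]: ω = 3074.0000×93/93 = 3074.0000 rpm, dir flips to −; running = −3074.0000
Stage 2 [93T→77T]: ω = 3074.0000×93/77 = 3712.7532 rpm, dir flips to +; running = +3712.7532
Stage 3 [67T→67T]: ω = 3712.7532×67/67 = 3712.7532 rpm, dir flips to −; running = −3712.7532
Stage 4 [67T→68T]: ω = 3712.7532×67/68 = 3658.1539 rpm, dir flips to +; running = +3658.1539
Stage 5 [68T→38T]: ω = 3658.1539×68/38 = 6546.1702 rpm, dir flips to −; running = −6546.1702

-6546.1702 rpm (opposite to input, |ω| = 6546.1702 rpm)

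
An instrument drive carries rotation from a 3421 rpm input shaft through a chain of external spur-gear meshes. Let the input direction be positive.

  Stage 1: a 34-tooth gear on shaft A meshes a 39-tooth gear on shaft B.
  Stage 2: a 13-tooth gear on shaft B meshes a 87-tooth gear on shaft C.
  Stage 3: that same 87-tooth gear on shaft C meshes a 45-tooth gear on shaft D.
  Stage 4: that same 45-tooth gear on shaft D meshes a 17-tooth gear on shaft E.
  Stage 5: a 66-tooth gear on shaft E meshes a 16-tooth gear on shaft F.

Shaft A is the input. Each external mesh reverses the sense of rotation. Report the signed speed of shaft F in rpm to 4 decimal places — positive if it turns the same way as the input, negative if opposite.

Stage 1 [34T→39T]: ω = 3421.0000×34/39 = 2982.4103 rpm, dir flips to −; running = −2982.4103
Stage 2 [13T→87T]: ω = 2982.4103×13/87 = 445.6475 rpm, dir flips to +; running = +445.6475
Stage 3 [87T→45T]: ω = 445.6475×87/45 = 861.5852 rpm, dir flips to −; running = −861.5852
Stage 4 [45T→17T]: ω = 861.5852×45/17 = 2280.6667 rpm, dir flips to +; running = +2280.6667
Stage 5 [66T→16T]: ω = 2280.6667×66/16 = 9407.7500 rpm, dir flips to −; running = −9407.7500

-9407.7500 rpm (opposite to input, |ω| = 9407.7500 rpm)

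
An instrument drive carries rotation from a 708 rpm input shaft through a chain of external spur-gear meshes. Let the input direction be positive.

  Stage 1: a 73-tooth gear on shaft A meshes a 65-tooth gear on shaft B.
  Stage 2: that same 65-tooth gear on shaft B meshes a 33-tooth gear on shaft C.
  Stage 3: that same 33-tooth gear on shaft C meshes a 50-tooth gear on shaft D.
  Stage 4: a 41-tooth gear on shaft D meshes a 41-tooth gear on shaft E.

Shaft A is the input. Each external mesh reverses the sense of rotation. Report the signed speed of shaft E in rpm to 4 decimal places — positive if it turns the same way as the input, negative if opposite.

Stage 1 [73T→65T]: ω = 708.0000×73/65 = 795.1385 rpm, dir flips to −; running = −795.1385
Stage 2 [65T→33T]: ω = 795.1385×65/33 = 1566.1818 rpm, dir flips to +; running = +1566.1818
Stage 3 [33T→50T]: ω = 1566.1818×33/50 = 1033.6800 rpm, dir flips to −; running = −1033.6800
Stage 4 [41T→41T]: ω = 1033.6800×41/41 = 1033.6800 rpm, dir flips to +; running = +1033.6800

+1033.6800 rpm (same as input, |ω| = 1033.6800 rpm)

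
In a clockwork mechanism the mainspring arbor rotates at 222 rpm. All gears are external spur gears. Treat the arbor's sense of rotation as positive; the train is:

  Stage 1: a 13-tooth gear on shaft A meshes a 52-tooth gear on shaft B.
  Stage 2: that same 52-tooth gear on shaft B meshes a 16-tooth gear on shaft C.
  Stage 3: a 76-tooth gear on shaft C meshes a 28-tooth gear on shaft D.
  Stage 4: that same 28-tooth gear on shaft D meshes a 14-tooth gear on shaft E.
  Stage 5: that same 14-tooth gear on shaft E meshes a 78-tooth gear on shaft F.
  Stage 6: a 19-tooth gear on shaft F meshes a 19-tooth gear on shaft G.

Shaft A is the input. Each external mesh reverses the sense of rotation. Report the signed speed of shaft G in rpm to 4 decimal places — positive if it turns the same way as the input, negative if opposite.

+175.7500 rpm (same as input, |ω| = 175.7500 rpm)

Stage 1 [13T→52T]: ω = 222.0000×13/52 = 55.5000 rpm, dir flips to −; running = −55.5000
Stage 2 [52T→16T]: ω = 55.5000×52/16 = 180.3750 rpm, dir flips to +; running = +180.3750
Stage 3 [76T→28T]: ω = 180.3750×76/28 = 489.5893 rpm, dir flips to −; running = −489.5893
Stage 4 [28T→14T]: ω = 489.5893×28/14 = 979.1786 rpm, dir flips to +; running = +979.1786
Stage 5 [14T→78T]: ω = 979.1786×14/78 = 175.7500 rpm, dir flips to −; running = −175.7500
Stage 6 [19T→19T]: ω = 175.7500×19/19 = 175.7500 rpm, dir flips to +; running = +175.7500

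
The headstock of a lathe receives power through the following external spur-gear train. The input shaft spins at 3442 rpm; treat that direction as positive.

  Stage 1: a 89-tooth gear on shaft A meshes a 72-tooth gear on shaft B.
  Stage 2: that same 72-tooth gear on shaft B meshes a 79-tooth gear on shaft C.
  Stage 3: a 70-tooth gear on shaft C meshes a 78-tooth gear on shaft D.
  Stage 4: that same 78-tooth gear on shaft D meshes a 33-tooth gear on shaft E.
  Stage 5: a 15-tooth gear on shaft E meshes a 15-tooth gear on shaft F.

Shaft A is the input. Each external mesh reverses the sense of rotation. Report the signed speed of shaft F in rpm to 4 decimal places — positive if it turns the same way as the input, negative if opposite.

Stage 1 [89T→72T]: ω = 3442.0000×89/72 = 4254.6944 rpm, dir flips to −; running = −4254.6944
Stage 2 [72T→79T]: ω = 4254.6944×72/79 = 3877.6962 rpm, dir flips to +; running = +3877.6962
Stage 3 [70T→78T]: ω = 3877.6962×70/78 = 3479.9838 rpm, dir flips to −; running = −3479.9838
Stage 4 [78T→33T]: ω = 3479.9838×78/33 = 8225.4162 rpm, dir flips to +; running = +8225.4162
Stage 5 [15T→15T]: ω = 8225.4162×15/15 = 8225.4162 rpm, dir flips to −; running = −8225.4162

-8225.4162 rpm (opposite to input, |ω| = 8225.4162 rpm)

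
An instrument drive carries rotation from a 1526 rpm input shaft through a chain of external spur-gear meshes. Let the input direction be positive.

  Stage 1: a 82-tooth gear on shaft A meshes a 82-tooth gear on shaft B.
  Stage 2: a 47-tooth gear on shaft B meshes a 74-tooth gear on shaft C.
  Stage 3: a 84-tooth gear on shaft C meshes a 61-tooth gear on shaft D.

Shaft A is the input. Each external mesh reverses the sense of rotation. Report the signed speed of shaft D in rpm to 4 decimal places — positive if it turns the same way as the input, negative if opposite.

-1334.6584 rpm (opposite to input, |ω| = 1334.6584 rpm)

Stage 1 [82T→82T]: ω = 1526.0000×82/82 = 1526.0000 rpm, dir flips to −; running = −1526.0000
Stage 2 [47T→74T]: ω = 1526.0000×47/74 = 969.2162 rpm, dir flips to +; running = +969.2162
Stage 3 [84T→61T]: ω = 969.2162×84/61 = 1334.6584 rpm, dir flips to −; running = −1334.6584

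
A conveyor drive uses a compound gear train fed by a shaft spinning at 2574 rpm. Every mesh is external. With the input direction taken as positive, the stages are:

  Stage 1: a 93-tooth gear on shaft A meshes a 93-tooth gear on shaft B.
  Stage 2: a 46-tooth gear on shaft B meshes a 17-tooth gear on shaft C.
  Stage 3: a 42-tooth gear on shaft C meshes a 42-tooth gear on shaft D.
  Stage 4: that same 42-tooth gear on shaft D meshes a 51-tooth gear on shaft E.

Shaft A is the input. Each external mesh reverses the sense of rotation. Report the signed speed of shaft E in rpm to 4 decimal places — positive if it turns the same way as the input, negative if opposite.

+5735.8339 rpm (same as input, |ω| = 5735.8339 rpm)

Stage 1 [93T→93T]: ω = 2574.0000×93/93 = 2574.0000 rpm, dir flips to −; running = −2574.0000
Stage 2 [46T→17T]: ω = 2574.0000×46/17 = 6964.9412 rpm, dir flips to +; running = +6964.9412
Stage 3 [42T→42T]: ω = 6964.9412×42/42 = 6964.9412 rpm, dir flips to −; running = −6964.9412
Stage 4 [42T→51T]: ω = 6964.9412×42/51 = 5735.8339 rpm, dir flips to +; running = +5735.8339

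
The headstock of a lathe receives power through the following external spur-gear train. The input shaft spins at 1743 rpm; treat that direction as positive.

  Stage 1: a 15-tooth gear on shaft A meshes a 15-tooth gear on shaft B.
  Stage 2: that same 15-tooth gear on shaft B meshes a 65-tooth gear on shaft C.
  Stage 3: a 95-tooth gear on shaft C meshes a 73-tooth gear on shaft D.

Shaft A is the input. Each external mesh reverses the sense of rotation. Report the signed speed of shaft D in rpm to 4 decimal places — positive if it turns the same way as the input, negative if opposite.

Stage 1 [15T→15T]: ω = 1743.0000×15/15 = 1743.0000 rpm, dir flips to −; running = −1743.0000
Stage 2 [15T→65T]: ω = 1743.0000×15/65 = 402.2308 rpm, dir flips to +; running = +402.2308
Stage 3 [95T→73T]: ω = 402.2308×95/73 = 523.4510 rpm, dir flips to −; running = −523.4510

-523.4510 rpm (opposite to input, |ω| = 523.4510 rpm)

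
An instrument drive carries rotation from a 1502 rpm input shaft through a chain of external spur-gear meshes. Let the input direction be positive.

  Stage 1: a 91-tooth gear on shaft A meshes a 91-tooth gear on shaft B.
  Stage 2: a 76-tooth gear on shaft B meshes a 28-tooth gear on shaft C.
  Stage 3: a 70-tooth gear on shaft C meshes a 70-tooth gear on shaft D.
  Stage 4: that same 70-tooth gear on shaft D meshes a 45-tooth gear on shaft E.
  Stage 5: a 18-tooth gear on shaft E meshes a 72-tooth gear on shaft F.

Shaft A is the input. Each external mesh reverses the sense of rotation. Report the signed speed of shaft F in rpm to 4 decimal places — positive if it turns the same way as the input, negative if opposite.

-1585.4444 rpm (opposite to input, |ω| = 1585.4444 rpm)

Stage 1 [91T→91T]: ω = 1502.0000×91/91 = 1502.0000 rpm, dir flips to −; running = −1502.0000
Stage 2 [76T→28T]: ω = 1502.0000×76/28 = 4076.8571 rpm, dir flips to +; running = +4076.8571
Stage 3 [70T→70T]: ω = 4076.8571×70/70 = 4076.8571 rpm, dir flips to −; running = −4076.8571
Stage 4 [70T→45T]: ω = 4076.8571×70/45 = 6341.7778 rpm, dir flips to +; running = +6341.7778
Stage 5 [18T→72T]: ω = 6341.7778×18/72 = 1585.4444 rpm, dir flips to −; running = −1585.4444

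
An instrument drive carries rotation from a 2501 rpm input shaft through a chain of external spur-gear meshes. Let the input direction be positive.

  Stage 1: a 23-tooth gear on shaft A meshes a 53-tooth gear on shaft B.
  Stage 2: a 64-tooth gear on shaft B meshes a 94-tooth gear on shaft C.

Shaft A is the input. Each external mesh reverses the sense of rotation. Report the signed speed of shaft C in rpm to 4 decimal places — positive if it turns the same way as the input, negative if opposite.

+738.9546 rpm (same as input, |ω| = 738.9546 rpm)

Stage 1 [23T→53T]: ω = 2501.0000×23/53 = 1085.3396 rpm, dir flips to −; running = −1085.3396
Stage 2 [64T→94T]: ω = 1085.3396×64/94 = 738.9546 rpm, dir flips to +; running = +738.9546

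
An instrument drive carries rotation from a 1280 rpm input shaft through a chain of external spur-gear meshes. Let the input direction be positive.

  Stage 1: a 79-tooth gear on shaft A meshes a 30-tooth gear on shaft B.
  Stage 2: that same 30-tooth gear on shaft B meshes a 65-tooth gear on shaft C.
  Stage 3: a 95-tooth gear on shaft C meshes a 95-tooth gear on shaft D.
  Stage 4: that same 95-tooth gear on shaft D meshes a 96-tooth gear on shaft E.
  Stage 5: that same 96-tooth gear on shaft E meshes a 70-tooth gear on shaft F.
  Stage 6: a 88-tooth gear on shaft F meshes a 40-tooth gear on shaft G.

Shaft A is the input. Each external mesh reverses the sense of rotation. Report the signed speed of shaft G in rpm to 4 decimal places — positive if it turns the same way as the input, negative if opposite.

Stage 1 [79T→30T]: ω = 1280.0000×79/30 = 3370.6667 rpm, dir flips to −; running = −3370.6667
Stage 2 [30T→65T]: ω = 3370.6667×30/65 = 1555.6923 rpm, dir flips to +; running = +1555.6923
Stage 3 [95T→95T]: ω = 1555.6923×95/95 = 1555.6923 rpm, dir flips to −; running = −1555.6923
Stage 4 [95T→96T]: ω = 1555.6923×95/96 = 1539.4872 rpm, dir flips to +; running = +1539.4872
Stage 5 [96T→70T]: ω = 1539.4872×96/70 = 2111.2967 rpm, dir flips to −; running = −2111.2967
Stage 6 [88T→40T]: ω = 2111.2967×88/40 = 4644.8527 rpm, dir flips to +; running = +4644.8527

+4644.8527 rpm (same as input, |ω| = 4644.8527 rpm)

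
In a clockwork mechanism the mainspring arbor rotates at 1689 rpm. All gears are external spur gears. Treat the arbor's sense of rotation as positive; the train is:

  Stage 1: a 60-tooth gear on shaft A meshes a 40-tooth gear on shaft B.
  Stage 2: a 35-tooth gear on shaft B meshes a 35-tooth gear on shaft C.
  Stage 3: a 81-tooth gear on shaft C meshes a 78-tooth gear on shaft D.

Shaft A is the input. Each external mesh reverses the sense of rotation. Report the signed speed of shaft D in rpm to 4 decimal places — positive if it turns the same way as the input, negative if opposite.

Stage 1 [60T→40T]: ω = 1689.0000×60/40 = 2533.5000 rpm, dir flips to −; running = −2533.5000
Stage 2 [35T→35T]: ω = 2533.5000×35/35 = 2533.5000 rpm, dir flips to +; running = +2533.5000
Stage 3 [81T→78T]: ω = 2533.5000×81/78 = 2630.9423 rpm, dir flips to −; running = −2630.9423

-2630.9423 rpm (opposite to input, |ω| = 2630.9423 rpm)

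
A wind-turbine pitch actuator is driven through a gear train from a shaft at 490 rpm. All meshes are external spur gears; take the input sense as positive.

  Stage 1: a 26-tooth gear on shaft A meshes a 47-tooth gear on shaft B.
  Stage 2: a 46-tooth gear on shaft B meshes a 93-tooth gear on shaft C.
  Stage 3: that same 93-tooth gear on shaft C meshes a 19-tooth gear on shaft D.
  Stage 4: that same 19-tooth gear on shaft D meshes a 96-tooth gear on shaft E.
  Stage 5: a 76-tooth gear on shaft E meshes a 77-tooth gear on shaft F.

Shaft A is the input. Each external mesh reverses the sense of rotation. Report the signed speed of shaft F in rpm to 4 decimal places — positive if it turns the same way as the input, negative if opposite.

Stage 1 [26T→47T]: ω = 490.0000×26/47 = 271.0638 rpm, dir flips to −; running = −271.0638
Stage 2 [46T→93T]: ω = 271.0638×46/93 = 134.0746 rpm, dir flips to +; running = +134.0746
Stage 3 [93T→19T]: ω = 134.0746×93/19 = 656.2598 rpm, dir flips to −; running = −656.2598
Stage 4 [19T→96T]: ω = 656.2598×19/96 = 129.8848 rpm, dir flips to +; running = +129.8848
Stage 5 [76T→77T]: ω = 129.8848×76/77 = 128.1979 rpm, dir flips to −; running = −128.1979

-128.1979 rpm (opposite to input, |ω| = 128.1979 rpm)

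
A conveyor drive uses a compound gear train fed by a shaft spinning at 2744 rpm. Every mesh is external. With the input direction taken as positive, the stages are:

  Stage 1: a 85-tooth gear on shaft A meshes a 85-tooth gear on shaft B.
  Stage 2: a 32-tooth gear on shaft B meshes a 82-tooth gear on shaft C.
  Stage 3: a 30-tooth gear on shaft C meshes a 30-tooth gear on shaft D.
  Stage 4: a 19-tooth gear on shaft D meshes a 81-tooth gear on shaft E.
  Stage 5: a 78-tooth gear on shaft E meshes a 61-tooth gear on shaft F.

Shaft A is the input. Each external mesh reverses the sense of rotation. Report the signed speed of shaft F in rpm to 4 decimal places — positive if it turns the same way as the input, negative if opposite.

Stage 1 [85T→85T]: ω = 2744.0000×85/85 = 2744.0000 rpm, dir flips to −; running = −2744.0000
Stage 2 [32T→82T]: ω = 2744.0000×32/82 = 1070.8293 rpm, dir flips to +; running = +1070.8293
Stage 3 [30T→30T]: ω = 1070.8293×30/30 = 1070.8293 rpm, dir flips to −; running = −1070.8293
Stage 4 [19T→81T]: ω = 1070.8293×19/81 = 251.1822 rpm, dir flips to +; running = +251.1822
Stage 5 [78T→61T]: ω = 251.1822×78/61 = 321.1838 rpm, dir flips to −; running = −321.1838

-321.1838 rpm (opposite to input, |ω| = 321.1838 rpm)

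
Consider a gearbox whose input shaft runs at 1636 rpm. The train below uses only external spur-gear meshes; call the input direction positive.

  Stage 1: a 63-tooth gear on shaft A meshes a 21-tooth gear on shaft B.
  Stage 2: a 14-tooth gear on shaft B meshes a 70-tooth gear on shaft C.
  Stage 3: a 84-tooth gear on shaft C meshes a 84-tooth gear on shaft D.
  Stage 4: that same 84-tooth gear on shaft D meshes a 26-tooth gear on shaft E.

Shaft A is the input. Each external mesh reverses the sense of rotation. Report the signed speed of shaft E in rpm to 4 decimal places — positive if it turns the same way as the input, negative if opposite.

+3171.3231 rpm (same as input, |ω| = 3171.3231 rpm)

Stage 1 [63T→21T]: ω = 1636.0000×63/21 = 4908.0000 rpm, dir flips to −; running = −4908.0000
Stage 2 [14T→70T]: ω = 4908.0000×14/70 = 981.6000 rpm, dir flips to +; running = +981.6000
Stage 3 [84T→84T]: ω = 981.6000×84/84 = 981.6000 rpm, dir flips to −; running = −981.6000
Stage 4 [84T→26T]: ω = 981.6000×84/26 = 3171.3231 rpm, dir flips to +; running = +3171.3231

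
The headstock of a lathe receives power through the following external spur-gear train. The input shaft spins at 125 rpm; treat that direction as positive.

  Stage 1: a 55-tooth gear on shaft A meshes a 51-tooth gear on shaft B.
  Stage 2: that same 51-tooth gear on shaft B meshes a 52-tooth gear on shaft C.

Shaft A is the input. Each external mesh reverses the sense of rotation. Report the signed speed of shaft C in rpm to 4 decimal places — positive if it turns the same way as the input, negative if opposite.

Stage 1 [55T→51T]: ω = 125.0000×55/51 = 134.8039 rpm, dir flips to −; running = −134.8039
Stage 2 [51T→52T]: ω = 134.8039×51/52 = 132.2115 rpm, dir flips to +; running = +132.2115

+132.2115 rpm (same as input, |ω| = 132.2115 rpm)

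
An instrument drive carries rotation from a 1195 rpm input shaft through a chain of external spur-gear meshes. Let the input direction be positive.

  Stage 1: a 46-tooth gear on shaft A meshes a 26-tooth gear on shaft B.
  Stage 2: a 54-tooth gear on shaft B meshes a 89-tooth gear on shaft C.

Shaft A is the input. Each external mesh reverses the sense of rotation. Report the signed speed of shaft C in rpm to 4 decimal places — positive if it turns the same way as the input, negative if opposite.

Stage 1 [46T→26T]: ω = 1195.0000×46/26 = 2114.2308 rpm, dir flips to −; running = −2114.2308
Stage 2 [54T→89T]: ω = 2114.2308×54/89 = 1282.7917 rpm, dir flips to +; running = +1282.7917

+1282.7917 rpm (same as input, |ω| = 1282.7917 rpm)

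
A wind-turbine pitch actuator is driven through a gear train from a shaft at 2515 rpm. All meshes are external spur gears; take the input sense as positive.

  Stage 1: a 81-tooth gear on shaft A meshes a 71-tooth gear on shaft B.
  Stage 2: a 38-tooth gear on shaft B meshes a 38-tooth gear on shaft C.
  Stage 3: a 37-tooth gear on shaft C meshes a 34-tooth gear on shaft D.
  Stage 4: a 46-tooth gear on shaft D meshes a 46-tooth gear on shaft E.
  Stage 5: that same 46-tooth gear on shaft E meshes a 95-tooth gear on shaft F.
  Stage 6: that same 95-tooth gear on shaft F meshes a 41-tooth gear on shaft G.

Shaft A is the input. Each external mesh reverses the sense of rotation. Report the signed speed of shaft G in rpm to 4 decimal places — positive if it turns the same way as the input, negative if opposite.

Stage 1 [81T→71T]: ω = 2515.0000×81/71 = 2869.2254 rpm, dir flips to −; running = −2869.2254
Stage 2 [38T→38T]: ω = 2869.2254×38/38 = 2869.2254 rpm, dir flips to +; running = +2869.2254
Stage 3 [37T→34T]: ω = 2869.2254×37/34 = 3122.3923 rpm, dir flips to −; running = −3122.3923
Stage 4 [46T→46T]: ω = 3122.3923×46/46 = 3122.3923 rpm, dir flips to +; running = +3122.3923
Stage 5 [46T→95T]: ω = 3122.3923×46/95 = 1511.8952 rpm, dir flips to −; running = −1511.8952
Stage 6 [95T→41T]: ω = 1511.8952×95/41 = 3503.1718 rpm, dir flips to +; running = +3503.1718

+3503.1718 rpm (same as input, |ω| = 3503.1718 rpm)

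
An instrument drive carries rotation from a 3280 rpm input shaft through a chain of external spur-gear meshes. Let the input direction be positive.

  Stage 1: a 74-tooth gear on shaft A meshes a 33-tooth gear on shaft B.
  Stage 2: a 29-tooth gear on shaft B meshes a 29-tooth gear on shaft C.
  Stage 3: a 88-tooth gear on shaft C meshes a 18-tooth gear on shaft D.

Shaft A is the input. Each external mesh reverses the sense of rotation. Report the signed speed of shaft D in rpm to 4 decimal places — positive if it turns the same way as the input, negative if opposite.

-35958.5185 rpm (opposite to input, |ω| = 35958.5185 rpm)

Stage 1 [74T→33T]: ω = 3280.0000×74/33 = 7355.1515 rpm, dir flips to −; running = −7355.1515
Stage 2 [29T→29T]: ω = 7355.1515×29/29 = 7355.1515 rpm, dir flips to +; running = +7355.1515
Stage 3 [88T→18T]: ω = 7355.1515×88/18 = 35958.5185 rpm, dir flips to −; running = −35958.5185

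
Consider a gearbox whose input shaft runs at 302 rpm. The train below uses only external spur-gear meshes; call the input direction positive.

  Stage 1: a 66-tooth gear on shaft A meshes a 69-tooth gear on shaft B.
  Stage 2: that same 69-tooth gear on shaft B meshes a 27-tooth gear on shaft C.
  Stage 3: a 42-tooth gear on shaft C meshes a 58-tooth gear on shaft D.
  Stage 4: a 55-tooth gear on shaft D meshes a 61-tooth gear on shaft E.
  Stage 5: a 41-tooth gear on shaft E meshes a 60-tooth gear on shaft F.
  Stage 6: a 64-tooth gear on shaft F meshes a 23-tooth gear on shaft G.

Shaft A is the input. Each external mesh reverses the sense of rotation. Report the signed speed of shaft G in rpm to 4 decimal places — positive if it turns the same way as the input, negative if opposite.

Stage 1 [66T→69T]: ω = 302.0000×66/69 = 288.8696 rpm, dir flips to −; running = −288.8696
Stage 2 [69T→27T]: ω = 288.8696×69/27 = 738.2222 rpm, dir flips to +; running = +738.2222
Stage 3 [42T→58T]: ω = 738.2222×42/58 = 534.5747 rpm, dir flips to −; running = −534.5747
Stage 4 [55T→61T]: ω = 534.5747×55/61 = 481.9936 rpm, dir flips to +; running = +481.9936
Stage 5 [41T→60T]: ω = 481.9936×41/60 = 329.3623 rpm, dir flips to −; running = −329.3623
Stage 6 [64T→23T]: ω = 329.3623×64/23 = 916.4864 rpm, dir flips to +; running = +916.4864

+916.4864 rpm (same as input, |ω| = 916.4864 rpm)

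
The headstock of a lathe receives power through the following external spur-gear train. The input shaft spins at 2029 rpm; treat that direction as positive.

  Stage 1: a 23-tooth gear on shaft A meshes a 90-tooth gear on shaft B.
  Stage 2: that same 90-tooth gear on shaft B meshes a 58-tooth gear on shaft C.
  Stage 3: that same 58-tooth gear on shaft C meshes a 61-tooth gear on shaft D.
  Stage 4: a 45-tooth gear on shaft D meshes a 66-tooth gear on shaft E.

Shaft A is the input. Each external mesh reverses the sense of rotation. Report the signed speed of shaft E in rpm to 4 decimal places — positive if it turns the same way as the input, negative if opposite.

+521.6133 rpm (same as input, |ω| = 521.6133 rpm)

Stage 1 [23T→90T]: ω = 2029.0000×23/90 = 518.5222 rpm, dir flips to −; running = −518.5222
Stage 2 [90T→58T]: ω = 518.5222×90/58 = 804.6034 rpm, dir flips to +; running = +804.6034
Stage 3 [58T→61T]: ω = 804.6034×58/61 = 765.0328 rpm, dir flips to −; running = −765.0328
Stage 4 [45T→66T]: ω = 765.0328×45/66 = 521.6133 rpm, dir flips to +; running = +521.6133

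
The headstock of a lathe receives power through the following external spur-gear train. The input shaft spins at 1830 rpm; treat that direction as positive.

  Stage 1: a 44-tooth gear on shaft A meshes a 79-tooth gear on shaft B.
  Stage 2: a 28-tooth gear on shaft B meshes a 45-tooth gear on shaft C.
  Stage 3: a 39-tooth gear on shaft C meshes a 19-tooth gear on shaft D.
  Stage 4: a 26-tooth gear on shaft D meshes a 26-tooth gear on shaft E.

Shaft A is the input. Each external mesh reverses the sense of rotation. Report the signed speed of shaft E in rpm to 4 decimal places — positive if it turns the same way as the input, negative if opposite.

+1301.7668 rpm (same as input, |ω| = 1301.7668 rpm)

Stage 1 [44T→79T]: ω = 1830.0000×44/79 = 1019.2405 rpm, dir flips to −; running = −1019.2405
Stage 2 [28T→45T]: ω = 1019.2405×28/45 = 634.1941 rpm, dir flips to +; running = +634.1941
Stage 3 [39T→19T]: ω = 634.1941×39/19 = 1301.7668 rpm, dir flips to −; running = −1301.7668
Stage 4 [26T→26T]: ω = 1301.7668×26/26 = 1301.7668 rpm, dir flips to +; running = +1301.7668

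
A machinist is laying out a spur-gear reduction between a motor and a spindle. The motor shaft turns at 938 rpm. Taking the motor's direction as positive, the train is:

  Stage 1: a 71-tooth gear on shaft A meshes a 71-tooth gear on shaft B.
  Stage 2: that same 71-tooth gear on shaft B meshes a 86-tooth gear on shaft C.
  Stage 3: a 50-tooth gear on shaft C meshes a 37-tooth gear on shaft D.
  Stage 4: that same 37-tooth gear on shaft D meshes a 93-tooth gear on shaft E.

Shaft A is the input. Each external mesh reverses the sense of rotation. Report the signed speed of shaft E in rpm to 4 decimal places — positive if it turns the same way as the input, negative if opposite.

+416.3416 rpm (same as input, |ω| = 416.3416 rpm)

Stage 1 [71T→71T]: ω = 938.0000×71/71 = 938.0000 rpm, dir flips to −; running = −938.0000
Stage 2 [71T→86T]: ω = 938.0000×71/86 = 774.3953 rpm, dir flips to +; running = +774.3953
Stage 3 [50T→37T]: ω = 774.3953×50/37 = 1046.4802 rpm, dir flips to −; running = −1046.4802
Stage 4 [37T→93T]: ω = 1046.4802×37/93 = 416.3416 rpm, dir flips to +; running = +416.3416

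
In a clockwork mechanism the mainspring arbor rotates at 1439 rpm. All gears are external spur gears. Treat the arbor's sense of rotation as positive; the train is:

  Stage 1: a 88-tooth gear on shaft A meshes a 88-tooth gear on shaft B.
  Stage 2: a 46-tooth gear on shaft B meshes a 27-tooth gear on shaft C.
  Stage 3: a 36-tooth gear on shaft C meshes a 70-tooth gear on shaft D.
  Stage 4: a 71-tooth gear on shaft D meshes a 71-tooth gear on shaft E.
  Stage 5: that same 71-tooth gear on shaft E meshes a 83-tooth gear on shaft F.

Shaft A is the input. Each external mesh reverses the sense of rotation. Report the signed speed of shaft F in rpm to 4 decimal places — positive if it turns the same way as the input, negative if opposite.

Stage 1 [88T→88T]: ω = 1439.0000×88/88 = 1439.0000 rpm, dir flips to −; running = −1439.0000
Stage 2 [46T→27T]: ω = 1439.0000×46/27 = 2451.6296 rpm, dir flips to +; running = +2451.6296
Stage 3 [36T→70T]: ω = 2451.6296×36/70 = 1260.8381 rpm, dir flips to −; running = −1260.8381
Stage 4 [71T→71T]: ω = 1260.8381×71/71 = 1260.8381 rpm, dir flips to +; running = +1260.8381
Stage 5 [71T→83T]: ω = 1260.8381×71/83 = 1078.5483 rpm, dir flips to −; running = −1078.5483

-1078.5483 rpm (opposite to input, |ω| = 1078.5483 rpm)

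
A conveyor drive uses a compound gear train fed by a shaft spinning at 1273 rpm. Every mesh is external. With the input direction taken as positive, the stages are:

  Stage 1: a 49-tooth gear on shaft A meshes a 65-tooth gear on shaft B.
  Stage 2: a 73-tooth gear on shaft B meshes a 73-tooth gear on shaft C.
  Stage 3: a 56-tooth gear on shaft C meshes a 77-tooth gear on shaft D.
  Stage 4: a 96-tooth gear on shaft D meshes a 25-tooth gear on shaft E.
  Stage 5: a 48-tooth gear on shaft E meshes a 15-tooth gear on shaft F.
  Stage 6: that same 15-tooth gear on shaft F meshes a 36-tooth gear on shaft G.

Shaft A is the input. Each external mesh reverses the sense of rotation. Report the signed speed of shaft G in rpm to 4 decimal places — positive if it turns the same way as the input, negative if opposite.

Stage 1 [49T→65T]: ω = 1273.0000×49/65 = 959.6462 rpm, dir flips to −; running = −959.6462
Stage 2 [73T→73T]: ω = 959.6462×73/73 = 959.6462 rpm, dir flips to +; running = +959.6462
Stage 3 [56T→77T]: ω = 959.6462×56/77 = 697.9245 rpm, dir flips to −; running = −697.9245
Stage 4 [96T→25T]: ω = 697.9245×96/25 = 2680.0300 rpm, dir flips to +; running = +2680.0300
Stage 5 [48T→15T]: ω = 2680.0300×48/15 = 8576.0960 rpm, dir flips to −; running = −8576.0960
Stage 6 [15T→36T]: ω = 8576.0960×15/36 = 3573.3733 rpm, dir flips to +; running = +3573.3733

+3573.3733 rpm (same as input, |ω| = 3573.3733 rpm)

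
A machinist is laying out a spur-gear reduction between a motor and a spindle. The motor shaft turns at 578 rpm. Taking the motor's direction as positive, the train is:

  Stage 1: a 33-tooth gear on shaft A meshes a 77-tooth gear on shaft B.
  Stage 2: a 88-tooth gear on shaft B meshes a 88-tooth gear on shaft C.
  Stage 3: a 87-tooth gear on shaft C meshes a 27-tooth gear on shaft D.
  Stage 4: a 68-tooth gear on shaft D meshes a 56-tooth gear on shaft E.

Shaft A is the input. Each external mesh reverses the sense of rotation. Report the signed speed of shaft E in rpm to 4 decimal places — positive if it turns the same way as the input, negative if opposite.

+969.2313 rpm (same as input, |ω| = 969.2313 rpm)

Stage 1 [33T→77T]: ω = 578.0000×33/77 = 247.7143 rpm, dir flips to −; running = −247.7143
Stage 2 [88T→88T]: ω = 247.7143×88/88 = 247.7143 rpm, dir flips to +; running = +247.7143
Stage 3 [87T→27T]: ω = 247.7143×87/27 = 798.1905 rpm, dir flips to −; running = −798.1905
Stage 4 [68T→56T]: ω = 798.1905×68/56 = 969.2313 rpm, dir flips to +; running = +969.2313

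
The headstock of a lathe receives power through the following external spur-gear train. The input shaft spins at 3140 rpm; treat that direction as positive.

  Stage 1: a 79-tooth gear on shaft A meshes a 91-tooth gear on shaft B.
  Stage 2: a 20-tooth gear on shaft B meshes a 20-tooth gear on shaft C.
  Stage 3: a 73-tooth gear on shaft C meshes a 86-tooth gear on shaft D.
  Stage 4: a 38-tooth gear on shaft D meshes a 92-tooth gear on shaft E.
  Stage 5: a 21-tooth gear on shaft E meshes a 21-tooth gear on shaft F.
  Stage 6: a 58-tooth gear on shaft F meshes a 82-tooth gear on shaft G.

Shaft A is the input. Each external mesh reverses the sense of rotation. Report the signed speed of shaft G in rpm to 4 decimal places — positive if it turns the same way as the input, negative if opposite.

+676.0046 rpm (same as input, |ω| = 676.0046 rpm)

Stage 1 [79T→91T]: ω = 3140.0000×79/91 = 2725.9341 rpm, dir flips to −; running = −2725.9341
Stage 2 [20T→20T]: ω = 2725.9341×20/20 = 2725.9341 rpm, dir flips to +; running = +2725.9341
Stage 3 [73T→86T]: ω = 2725.9341×73/86 = 2313.8743 rpm, dir flips to −; running = −2313.8743
Stage 4 [38T→92T]: ω = 2313.8743×38/92 = 955.7307 rpm, dir flips to +; running = +955.7307
Stage 5 [21T→21T]: ω = 955.7307×21/21 = 955.7307 rpm, dir flips to −; running = −955.7307
Stage 6 [58T→82T]: ω = 955.7307×58/82 = 676.0046 rpm, dir flips to +; running = +676.0046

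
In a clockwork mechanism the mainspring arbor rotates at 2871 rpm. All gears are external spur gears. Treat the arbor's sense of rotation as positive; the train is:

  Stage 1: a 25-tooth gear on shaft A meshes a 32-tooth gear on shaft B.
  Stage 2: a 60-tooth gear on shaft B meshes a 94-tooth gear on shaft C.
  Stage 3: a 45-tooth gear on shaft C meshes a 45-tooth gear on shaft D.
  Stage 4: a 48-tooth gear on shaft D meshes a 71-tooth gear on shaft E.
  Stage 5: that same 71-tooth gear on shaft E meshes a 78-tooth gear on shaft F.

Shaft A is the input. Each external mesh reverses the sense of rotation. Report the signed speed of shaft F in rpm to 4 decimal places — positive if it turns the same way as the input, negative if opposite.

Stage 1 [25T→32T]: ω = 2871.0000×25/32 = 2242.9688 rpm, dir flips to −; running = −2242.9688
Stage 2 [60T→94T]: ω = 2242.9688×60/94 = 1431.6822 rpm, dir flips to +; running = +1431.6822
Stage 3 [45T→45T]: ω = 1431.6822×45/45 = 1431.6822 rpm, dir flips to −; running = −1431.6822
Stage 4 [48T→71T]: ω = 1431.6822×48/71 = 967.8978 rpm, dir flips to +; running = +967.8978
Stage 5 [71T→78T]: ω = 967.8978×71/78 = 881.0352 rpm, dir flips to −; running = −881.0352

-881.0352 rpm (opposite to input, |ω| = 881.0352 rpm)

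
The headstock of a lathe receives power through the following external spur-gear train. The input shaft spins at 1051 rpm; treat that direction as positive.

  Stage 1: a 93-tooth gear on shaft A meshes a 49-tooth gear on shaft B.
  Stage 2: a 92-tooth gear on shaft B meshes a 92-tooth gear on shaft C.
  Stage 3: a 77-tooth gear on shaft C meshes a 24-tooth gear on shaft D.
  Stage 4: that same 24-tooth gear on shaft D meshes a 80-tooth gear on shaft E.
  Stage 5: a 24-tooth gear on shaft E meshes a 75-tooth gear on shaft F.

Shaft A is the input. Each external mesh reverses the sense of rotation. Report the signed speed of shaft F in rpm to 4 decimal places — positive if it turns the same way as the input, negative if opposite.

Stage 1 [93T→49T]: ω = 1051.0000×93/49 = 1994.7551 rpm, dir flips to −; running = −1994.7551
Stage 2 [92T→92T]: ω = 1994.7551×92/92 = 1994.7551 rpm, dir flips to +; running = +1994.7551
Stage 3 [77T→24T]: ω = 1994.7551×77/24 = 6399.8393 rpm, dir flips to −; running = −6399.8393
Stage 4 [24T→80T]: ω = 6399.8393×24/80 = 1919.9518 rpm, dir flips to +; running = +1919.9518
Stage 5 [24T→75T]: ω = 1919.9518×24/75 = 614.3846 rpm, dir flips to −; running = −614.3846

-614.3846 rpm (opposite to input, |ω| = 614.3846 rpm)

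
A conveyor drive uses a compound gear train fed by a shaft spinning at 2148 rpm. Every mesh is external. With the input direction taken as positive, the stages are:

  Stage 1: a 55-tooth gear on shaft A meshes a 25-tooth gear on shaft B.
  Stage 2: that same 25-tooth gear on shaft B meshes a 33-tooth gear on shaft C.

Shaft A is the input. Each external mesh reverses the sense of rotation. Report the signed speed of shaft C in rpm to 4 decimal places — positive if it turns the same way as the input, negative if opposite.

Stage 1 [55T→25T]: ω = 2148.0000×55/25 = 4725.6000 rpm, dir flips to −; running = −4725.6000
Stage 2 [25T→33T]: ω = 4725.6000×25/33 = 3580.0000 rpm, dir flips to +; running = +3580.0000

+3580.0000 rpm (same as input, |ω| = 3580.0000 rpm)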